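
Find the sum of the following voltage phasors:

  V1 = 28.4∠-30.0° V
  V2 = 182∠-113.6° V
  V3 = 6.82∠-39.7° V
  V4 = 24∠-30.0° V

Step 1 — Convert each phasor to rectangular form:
  V1 = 28.4·(cos(-30.0°) + j·sin(-30.0°)) = 24.6 - j14.2 V
  V2 = 182·(cos(-113.6°) + j·sin(-113.6°)) = -72.86 - j166.8 V
  V3 = 6.82·(cos(-39.7°) + j·sin(-39.7°)) = 5.247 - j4.356 V
  V4 = 24·(cos(-30.0°) + j·sin(-30.0°)) = 20.78 - j12 V
Step 2 — Sum components: V_total = -22.24 - j197.3 V.
Step 3 — Convert to polar: |V_total| = 198.6 V, ∠V_total = -96.4°.

V_total = 198.6∠-96.4° V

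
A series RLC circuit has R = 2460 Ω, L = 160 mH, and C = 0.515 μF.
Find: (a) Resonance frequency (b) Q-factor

Step 1 — Resonance condition Im(Z)=0 gives ω₀ = 1/√(LC).
Step 2 — ω₀ = 1/√(0.16·5.15e-07) = 3484 rad/s.
Step 3 — f₀ = ω₀/(2π) = 554.4 Hz.
Step 4 — Series Q: Q = ω₀L/R = 3484·0.16/2460 = 0.2266.

(a) f₀ = 554.4 Hz  (b) Q = 0.2266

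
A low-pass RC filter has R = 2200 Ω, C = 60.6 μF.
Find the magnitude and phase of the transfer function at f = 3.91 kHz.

Step 1 — Angular frequency: ω = 2π·3910 = 2.457e+04 rad/s.
Step 2 — Transfer function: H(jω) = 1/(1 + jωRC).
Step 3 — Denominator: 1 + jωRC = 1 + j·2.457e+04·2200·6.06e-05 = 1 + j3275.
Step 4 — H = 9.322e-08 - j0.0003053.
Step 5 — Magnitude: |H| = 0.0003053 (-70.3 dB); phase: φ = -90.0°.

|H| = 0.0003053 (-70.3 dB), φ = -90.0°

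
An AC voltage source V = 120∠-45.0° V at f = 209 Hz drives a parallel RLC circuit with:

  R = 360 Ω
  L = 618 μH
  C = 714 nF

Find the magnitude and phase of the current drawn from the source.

Step 1 — Angular frequency: ω = 2π·f = 2π·209 = 1313 rad/s.
Step 2 — Component impedances:
  R: Z = R = 360 Ω
  L: Z = jωL = j·1313·0.000618 = 0 + j0.8115 Ω
  C: Z = 1/(jωC) = -j/(ω·C) = 0 - j1067 Ω
Step 3 — Parallel combination: 1/Z_total = 1/R + 1/L + 1/C; Z_total = 0.001832 + j0.8122 Ω = 0.8122∠89.9° Ω.
Step 4 — Source phasor: V = 120∠-45.0° V = 84.85 - j84.85 V.
Step 5 — Ohm's law: I = V / Z_total = (84.85 - j84.85) / (0.001832 + j0.8122) = -104.2 - j104.7 A.
Step 6 — Convert to polar: |I| = 147.8 A, ∠I = -134.9°.

I = 147.8∠-134.9° A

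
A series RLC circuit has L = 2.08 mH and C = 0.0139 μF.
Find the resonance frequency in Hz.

Step 1 — Resonance condition Im(Z)=0 gives ω₀ = 1/√(LC).
Step 2 — ω₀ = 1/√(0.00208·1.39e-08) = 1.86e+05 rad/s.
Step 3 — f₀ = ω₀/(2π) = 2.96e+04 Hz.

f₀ = 2.96e+04 Hz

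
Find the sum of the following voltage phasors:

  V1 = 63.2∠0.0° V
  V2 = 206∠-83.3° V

Step 1 — Convert each phasor to rectangular form:
  V1 = 63.2·(cos(0.0°) + j·sin(0.0°)) = 63.2 V
  V2 = 206·(cos(-83.3°) + j·sin(-83.3°)) = 24.03 - j204.6 V
Step 2 — Sum components: V_total = 87.23 - j204.6 V.
Step 3 — Convert to polar: |V_total| = 222.4 V, ∠V_total = -66.9°.

V_total = 222.4∠-66.9° V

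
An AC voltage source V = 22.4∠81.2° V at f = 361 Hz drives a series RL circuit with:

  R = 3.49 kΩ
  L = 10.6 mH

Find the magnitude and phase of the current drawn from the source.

Step 1 — Angular frequency: ω = 2π·f = 2π·361 = 2268 rad/s.
Step 2 — Component impedances:
  R: Z = R = 3490 Ω
  L: Z = jωL = j·2268·0.0106 = 0 + j24.04 Ω
Step 3 — Series combination: Z_total = R + L = 3490 + j24.04 Ω = 3490∠0.4° Ω.
Step 4 — Source phasor: V = 22.4∠81.2° V = 3.427 + j22.14 V.
Step 5 — Ohm's law: I = V / Z_total = (3.427 + j22.14) / (3490 + j24.04) = 0.001026 + j0.006336 A.
Step 6 — Convert to polar: |I| = 0.006418 A, ∠I = 80.8°.

I = 0.006418∠80.8° A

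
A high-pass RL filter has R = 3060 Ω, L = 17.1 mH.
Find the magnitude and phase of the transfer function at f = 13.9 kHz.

Step 1 — Angular frequency: ω = 2π·1.39e+04 = 8.734e+04 rad/s.
Step 2 — Transfer function: H(jω) = jωL/(R + jωL).
Step 3 — Numerator jωL = j·1493; denominator R + jωL = 3060 + j1493.
Step 4 — H = 0.1924 + j0.3942.
Step 5 — Magnitude: |H| = 0.4386 (-7.2 dB); phase: φ = 64.0°.

|H| = 0.4386 (-7.2 dB), φ = 64.0°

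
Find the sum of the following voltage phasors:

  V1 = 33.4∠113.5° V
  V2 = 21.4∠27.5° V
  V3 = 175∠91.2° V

Step 1 — Convert each phasor to rectangular form:
  V1 = 33.4·(cos(113.5°) + j·sin(113.5°)) = -13.32 + j30.63 V
  V2 = 21.4·(cos(27.5°) + j·sin(27.5°)) = 18.98 + j9.881 V
  V3 = 175·(cos(91.2°) + j·sin(91.2°)) = -3.665 + j175 V
Step 2 — Sum components: V_total = 1.999 + j215.5 V.
Step 3 — Convert to polar: |V_total| = 215.5 V, ∠V_total = 89.5°.

V_total = 215.5∠89.5° V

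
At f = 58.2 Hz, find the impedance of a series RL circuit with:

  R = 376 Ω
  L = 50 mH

Step 1 — Angular frequency: ω = 2π·f = 2π·58.2 = 365.7 rad/s.
Step 2 — Component impedances:
  R: Z = R = 376 Ω
  L: Z = jωL = j·365.7·0.05 = 0 + j18.28 Ω
Step 3 — Series combination: Z_total = R + L = 376 + j18.28 Ω = 376.4∠2.8° Ω.

Z = 376 + j18.28 Ω = 376.4∠2.8° Ω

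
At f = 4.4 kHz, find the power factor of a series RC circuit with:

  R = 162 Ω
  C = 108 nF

Step 1 — Angular frequency: ω = 2π·f = 2π·4400 = 2.765e+04 rad/s.
Step 2 — Component impedances:
  R: Z = R = 162 Ω
  C: Z = 1/(jωC) = -j/(ω·C) = 0 - j334.9 Ω
Step 3 — Series combination: Z_total = R + C = 162 - j334.9 Ω = 372∠-64.2° Ω.
Step 4 — Power factor: PF = cos(φ) = Re(Z)/|Z| = 162/372.04 = 0.4354.
Step 5 — Type: Im(Z) = -334.9 ⇒ leading (phase φ = -64.2°).

PF = 0.4354 (leading, φ = -64.2°)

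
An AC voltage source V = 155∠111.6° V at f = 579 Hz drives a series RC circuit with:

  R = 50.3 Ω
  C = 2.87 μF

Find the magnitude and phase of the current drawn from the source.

Step 1 — Angular frequency: ω = 2π·f = 2π·579 = 3638 rad/s.
Step 2 — Component impedances:
  R: Z = R = 50.3 Ω
  C: Z = 1/(jωC) = -j/(ω·C) = 0 - j95.78 Ω
Step 3 — Series combination: Z_total = R + C = 50.3 - j95.78 Ω = 108.2∠-62.3° Ω.
Step 4 — Source phasor: V = 155∠111.6° V = -57.06 + j144.1 V.
Step 5 — Ohm's law: I = V / Z_total = (-57.06 + j144.1) / (50.3 - j95.78) = -1.425 + j0.1524 A.
Step 6 — Convert to polar: |I| = 1.433 A, ∠I = 173.9°.

I = 1.433∠173.9° A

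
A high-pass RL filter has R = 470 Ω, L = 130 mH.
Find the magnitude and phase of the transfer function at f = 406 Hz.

Step 1 — Angular frequency: ω = 2π·406 = 2551 rad/s.
Step 2 — Transfer function: H(jω) = jωL/(R + jωL).
Step 3 — Numerator jωL = j·331.6; denominator R + jωL = 470 + j331.6.
Step 4 — H = 0.3324 + j0.4711.
Step 5 — Magnitude: |H| = 0.5765 (-4.8 dB); phase: φ = 54.8°.

|H| = 0.5765 (-4.8 dB), φ = 54.8°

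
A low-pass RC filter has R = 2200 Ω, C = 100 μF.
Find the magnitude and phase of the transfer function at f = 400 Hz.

Step 1 — Angular frequency: ω = 2π·400 = 2513 rad/s.
Step 2 — Transfer function: H(jω) = 1/(1 + jωRC).
Step 3 — Denominator: 1 + jωRC = 1 + j·2513·2200·0.0001 = 1 + j552.9.
Step 4 — H = 3.271e-06 - j0.001809.
Step 5 — Magnitude: |H| = 0.001809 (-54.9 dB); phase: φ = -89.9°.

|H| = 0.001809 (-54.9 dB), φ = -89.9°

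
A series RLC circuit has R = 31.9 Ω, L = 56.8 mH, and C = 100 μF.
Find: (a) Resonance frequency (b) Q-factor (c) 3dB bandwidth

Step 1 — Resonance: ω₀ = 1/√(LC) = 1/√(0.0568·0.0001) = 419.6 rad/s.
Step 2 — f₀ = ω₀/(2π) = 66.78 Hz.
Step 3 — Series Q: Q = ω₀L/R = 419.6·0.0568/31.9 = 0.7471.
Step 4 — Bandwidth: Δω = ω₀/Q = 561.6 rad/s; BW = Δω/(2π) = 89.38 Hz.

(a) f₀ = 66.78 Hz  (b) Q = 0.7471  (c) BW = 89.38 Hz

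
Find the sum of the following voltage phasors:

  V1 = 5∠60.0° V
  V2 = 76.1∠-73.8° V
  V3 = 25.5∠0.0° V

Step 1 — Convert each phasor to rectangular form:
  V1 = 5·(cos(60.0°) + j·sin(60.0°)) = 2.5 + j4.33 V
  V2 = 76.1·(cos(-73.8°) + j·sin(-73.8°)) = 21.23 - j73.08 V
  V3 = 25.5·(cos(0.0°) + j·sin(0.0°)) = 25.5 V
Step 2 — Sum components: V_total = 49.23 - j68.75 V.
Step 3 — Convert to polar: |V_total| = 84.56 V, ∠V_total = -54.4°.

V_total = 84.56∠-54.4° V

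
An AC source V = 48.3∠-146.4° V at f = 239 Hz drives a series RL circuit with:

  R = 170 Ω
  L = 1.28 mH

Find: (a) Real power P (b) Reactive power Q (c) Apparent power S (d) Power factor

Step 1 — Angular frequency: ω = 2π·f = 2π·239 = 1502 rad/s.
Step 2 — Component impedances:
  R: Z = R = 170 Ω
  L: Z = jωL = j·1502·0.00128 = 0 + j1.922 Ω
Step 3 — Series combination: Z_total = R + L = 170 + j1.922 Ω = 170∠0.6° Ω.
Step 4 — Source phasor: V = 48.3∠-146.4° V = -40.23 - j26.73 V.
Step 5 — Current: I = V / Z = -0.2384 - j0.1545 A = 0.2841∠-147.0° A.
Step 6 — Complex power: S = V·I* = 13.72 + j0.1551 VA.
Step 7 — Real power: P = Re(S) = 13.72 W.
Step 8 — Reactive power: Q = Im(S) = 0.1551 VAR.
Step 9 — Apparent power: |S| = 13.72 VA.
Step 10 — Power factor: PF = P/|S| = 0.9999 (lagging).

(a) P = 13.72 W  (b) Q = 0.1551 VAR  (c) S = 13.72 VA  (d) PF = 0.9999 (lagging)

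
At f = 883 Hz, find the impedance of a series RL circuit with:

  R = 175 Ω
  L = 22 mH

Step 1 — Angular frequency: ω = 2π·f = 2π·883 = 5548 rad/s.
Step 2 — Component impedances:
  R: Z = R = 175 Ω
  L: Z = jωL = j·5548·0.022 = 0 + j122.1 Ω
Step 3 — Series combination: Z_total = R + L = 175 + j122.1 Ω = 213.4∠34.9° Ω.

Z = 175 + j122.1 Ω = 213.4∠34.9° Ω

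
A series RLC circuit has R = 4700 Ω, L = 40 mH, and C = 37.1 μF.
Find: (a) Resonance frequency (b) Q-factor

Step 1 — Resonance condition Im(Z)=0 gives ω₀ = 1/√(LC).
Step 2 — ω₀ = 1/√(0.04·3.71e-05) = 820.9 rad/s.
Step 3 — f₀ = ω₀/(2π) = 130.6 Hz.
Step 4 — Series Q: Q = ω₀L/R = 820.9·0.04/4700 = 0.006986.

(a) f₀ = 130.6 Hz  (b) Q = 0.006986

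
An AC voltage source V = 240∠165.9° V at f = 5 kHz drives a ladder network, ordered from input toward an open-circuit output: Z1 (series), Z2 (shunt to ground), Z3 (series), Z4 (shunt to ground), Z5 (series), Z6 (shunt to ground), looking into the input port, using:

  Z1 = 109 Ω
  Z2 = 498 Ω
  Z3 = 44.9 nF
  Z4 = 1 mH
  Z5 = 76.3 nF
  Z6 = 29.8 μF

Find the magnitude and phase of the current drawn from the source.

Step 1 — Angular frequency: ω = 2π·f = 2π·5000 = 3.142e+04 rad/s.
Step 2 — Component impedances:
  Z1: Z = R = 109 Ω
  Z2: Z = R = 498 Ω
  Z3: Z = 1/(jωC) = -j/(ω·C) = 0 - j708.9 Ω
  Z4: Z = jωL = j·3.142e+04·0.001 = 0 + j31.42 Ω
  Z5: Z = 1/(jωC) = -j/(ω·C) = 0 - j417.2 Ω
  Z6: Z = 1/(jωC) = -j/(ω·C) = 0 - j1.068 Ω
Step 3 — Ladder network (open output): work backward from the far end, alternating series and parallel combinations. Z_in = 431.5 - j237.9 Ω = 492.7∠-28.9° Ω.
Step 4 — Source phasor: V = 240∠165.9° V = -232.8 + j58.47 V.
Step 5 — Ohm's law: I = V / Z_total = (-232.8 + j58.47) / (431.5 - j237.9) = -0.471 - j0.1242 A.
Step 6 — Convert to polar: |I| = 0.4871 A, ∠I = -165.2°.

I = 0.4871∠-165.2° A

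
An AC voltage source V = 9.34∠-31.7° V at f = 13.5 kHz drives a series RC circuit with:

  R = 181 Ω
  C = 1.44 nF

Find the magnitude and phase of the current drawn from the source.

Step 1 — Angular frequency: ω = 2π·f = 2π·1.35e+04 = 8.482e+04 rad/s.
Step 2 — Component impedances:
  R: Z = R = 181 Ω
  C: Z = 1/(jωC) = -j/(ω·C) = 0 - j8187 Ω
Step 3 — Series combination: Z_total = R + C = 181 - j8187 Ω = 8189∠-88.7° Ω.
Step 4 — Source phasor: V = 9.34∠-31.7° V = 7.947 - j4.908 V.
Step 5 — Ohm's law: I = V / Z_total = (7.947 - j4.908) / (181 - j8187) = 0.0006206 + j0.0009569 A.
Step 6 — Convert to polar: |I| = 0.001141 A, ∠I = 57.0°.

I = 0.001141∠57.0° A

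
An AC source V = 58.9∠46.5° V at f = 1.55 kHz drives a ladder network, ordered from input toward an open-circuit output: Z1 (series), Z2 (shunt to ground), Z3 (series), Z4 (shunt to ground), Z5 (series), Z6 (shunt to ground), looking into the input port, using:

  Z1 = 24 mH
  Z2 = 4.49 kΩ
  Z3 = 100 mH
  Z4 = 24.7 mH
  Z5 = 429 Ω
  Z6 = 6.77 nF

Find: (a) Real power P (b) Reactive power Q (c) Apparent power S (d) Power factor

Step 1 — Angular frequency: ω = 2π·f = 2π·1550 = 9739 rad/s.
Step 2 — Component impedances:
  Z1: Z = jωL = j·9739·0.024 = 0 + j233.7 Ω
  Z2: Z = R = 4490 Ω
  Z3: Z = jωL = j·9739·0.1 = 0 + j973.9 Ω
  Z4: Z = jωL = j·9739·0.0247 = 0 + j240.6 Ω
  Z5: Z = R = 429 Ω
  Z6: Z = 1/(jωC) = -j/(ω·C) = 0 - j1.517e+04 Ω
Step 3 — Ladder network (open output): work backward from the far end, alternating series and parallel combinations. Z_in = 308 + j1368 Ω = 1403∠77.3° Ω.
Step 4 — Source phasor: V = 58.9∠46.5° V = 40.54 + j42.72 V.
Step 5 — Current: I = V / Z = 0.03606 - j0.02151 A = 0.04199∠-30.8° A.
Step 6 — Complex power: S = V·I* = 0.5431 + j2.413 VA.
Step 7 — Real power: P = Re(S) = 0.5431 W.
Step 8 — Reactive power: Q = Im(S) = 2.413 VAR.
Step 9 — Apparent power: |S| = 2.473 VA.
Step 10 — Power factor: PF = P/|S| = 0.2196 (lagging).

(a) P = 0.5431 W  (b) Q = 2.413 VAR  (c) S = 2.473 VA  (d) PF = 0.2196 (lagging)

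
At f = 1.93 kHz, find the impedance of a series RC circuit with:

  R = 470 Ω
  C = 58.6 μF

Step 1 — Angular frequency: ω = 2π·f = 2π·1930 = 1.213e+04 rad/s.
Step 2 — Component impedances:
  R: Z = R = 470 Ω
  C: Z = 1/(jωC) = -j/(ω·C) = 0 - j1.407 Ω
Step 3 — Series combination: Z_total = R + C = 470 - j1.407 Ω = 470∠-0.2° Ω.

Z = 470 - j1.407 Ω = 470∠-0.2° Ω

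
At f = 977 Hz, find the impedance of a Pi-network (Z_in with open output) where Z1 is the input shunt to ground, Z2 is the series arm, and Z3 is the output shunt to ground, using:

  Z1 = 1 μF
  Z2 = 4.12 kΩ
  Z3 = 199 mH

Step 1 — Angular frequency: ω = 2π·f = 2π·977 = 6139 rad/s.
Step 2 — Component impedances:
  Z1: Z = 1/(jωC) = -j/(ω·C) = 0 - j162.9 Ω
  Z2: Z = R = 4120 Ω
  Z3: Z = jωL = j·6139·0.199 = 0 + j1222 Ω
Step 3 — With open output, the series arm Z2 and the output shunt Z3 appear in series to ground: Z2 + Z3 = 4120 + j1222 Ω.
Step 4 — Parallel with input shunt Z1: Z_in = Z1 || (Z2 + Z3) = 6.042 - j164.5 Ω = 164.6∠-87.9° Ω.

Z = 6.042 - j164.5 Ω = 164.6∠-87.9° Ω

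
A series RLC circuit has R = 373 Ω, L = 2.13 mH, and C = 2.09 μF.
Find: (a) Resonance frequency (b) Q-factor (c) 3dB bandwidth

Step 1 — Resonance: ω₀ = 1/√(LC) = 1/√(0.00213·2.09e-06) = 1.499e+04 rad/s.
Step 2 — f₀ = ω₀/(2π) = 2385 Hz.
Step 3 — Series Q: Q = ω₀L/R = 1.499e+04·0.00213/373 = 0.08559.
Step 4 — Bandwidth: Δω = ω₀/Q = 1.751e+05 rad/s; BW = Δω/(2π) = 2.787e+04 Hz.

(a) f₀ = 2385 Hz  (b) Q = 0.08559  (c) BW = 2.787e+04 Hz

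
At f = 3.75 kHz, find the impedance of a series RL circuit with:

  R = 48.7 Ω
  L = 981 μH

Step 1 — Angular frequency: ω = 2π·f = 2π·3750 = 2.356e+04 rad/s.
Step 2 — Component impedances:
  R: Z = R = 48.7 Ω
  L: Z = jωL = j·2.356e+04·0.000981 = 0 + j23.11 Ω
Step 3 — Series combination: Z_total = R + L = 48.7 + j23.11 Ω = 53.91∠25.4° Ω.

Z = 48.7 + j23.11 Ω = 53.91∠25.4° Ω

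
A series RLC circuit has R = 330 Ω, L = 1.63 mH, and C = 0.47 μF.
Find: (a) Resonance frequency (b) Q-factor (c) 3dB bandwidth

Step 1 — Resonance condition Im(Z)=0 gives ω₀ = 1/√(LC).
Step 2 — ω₀ = 1/√(0.00163·4.7e-07) = 3.613e+04 rad/s.
Step 3 — f₀ = ω₀/(2π) = 5750 Hz.
Step 4 — Series Q: Q = ω₀L/R = 3.613e+04·0.00163/330 = 0.1785.
Step 5 — 3dB bandwidth: Δω = ω₀/Q = 2.025e+05 rad/s; BW = Δω/(2π) = 3.222e+04 Hz.

(a) f₀ = 5750 Hz  (b) Q = 0.1785  (c) BW = 3.222e+04 Hz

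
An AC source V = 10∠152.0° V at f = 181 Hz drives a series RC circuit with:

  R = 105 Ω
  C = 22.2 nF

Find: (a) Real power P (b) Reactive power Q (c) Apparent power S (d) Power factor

Step 1 — Angular frequency: ω = 2π·f = 2π·181 = 1137 rad/s.
Step 2 — Component impedances:
  R: Z = R = 105 Ω
  C: Z = 1/(jωC) = -j/(ω·C) = 0 - j3.961e+04 Ω
Step 3 — Series combination: Z_total = R + C = 105 - j3.961e+04 Ω = 3.961e+04∠-89.8° Ω.
Step 4 — Source phasor: V = 10∠152.0° V = -8.829 + j4.695 V.
Step 5 — Current: I = V / Z = -0.0001191 - j0.0002226 A = 0.0002525∠-118.2° A.
Step 6 — Complex power: S = V·I* = 6.693e-06 - j0.002525 VA.
Step 7 — Real power: P = Re(S) = 6.693e-06 W.
Step 8 — Reactive power: Q = Im(S) = -0.002525 VAR.
Step 9 — Apparent power: |S| = 0.002525 VA.
Step 10 — Power factor: PF = P/|S| = 0.002651 (leading).

(a) P = 6.693e-06 W  (b) Q = -0.002525 VAR  (c) S = 0.002525 VA  (d) PF = 0.002651 (leading)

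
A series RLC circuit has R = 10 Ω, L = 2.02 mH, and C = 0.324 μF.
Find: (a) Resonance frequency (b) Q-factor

Step 1 — Resonance condition Im(Z)=0 gives ω₀ = 1/√(LC).
Step 2 — ω₀ = 1/√(0.00202·3.24e-07) = 3.909e+04 rad/s.
Step 3 — f₀ = ω₀/(2π) = 6221 Hz.
Step 4 — Series Q: Q = ω₀L/R = 3.909e+04·0.00202/10 = 7.896.

(a) f₀ = 6221 Hz  (b) Q = 7.896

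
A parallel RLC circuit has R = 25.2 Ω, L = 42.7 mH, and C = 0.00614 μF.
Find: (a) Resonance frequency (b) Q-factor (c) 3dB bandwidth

Step 1 — Resonance: ω₀ = 1/√(LC) = 1/√(0.0427·6.14e-09) = 6.176e+04 rad/s.
Step 2 — f₀ = ω₀/(2π) = 9829 Hz.
Step 3 — Parallel Q: Q = R/(ω₀L) = 25.2/(6.176e+04·0.0427) = 0.009556.
Step 4 — Bandwidth: Δω = ω₀/Q = 6.463e+06 rad/s; BW = Δω/(2π) = 1.029e+06 Hz.

(a) f₀ = 9829 Hz  (b) Q = 0.009556  (c) BW = 1.029e+06 Hz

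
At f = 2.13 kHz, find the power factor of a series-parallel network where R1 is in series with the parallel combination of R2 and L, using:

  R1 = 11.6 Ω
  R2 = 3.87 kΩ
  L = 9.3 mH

Step 1 — Angular frequency: ω = 2π·f = 2π·2130 = 1.338e+04 rad/s.
Step 2 — Component impedances:
  R1: Z = R = 11.6 Ω
  R2: Z = R = 3870 Ω
  L: Z = jωL = j·1.338e+04·0.0093 = 0 + j124.5 Ω
Step 3 — Parallel branch: R2 || L = 1/(1/R2 + 1/L) = 3.999 + j124.3 Ω.
Step 4 — Series with R1: Z_total = R1 + (R2 || L) = 15.6 + j124.3 Ω = 125.3∠82.8° Ω.
Step 5 — Power factor: PF = cos(φ) = Re(Z)/|Z| = 15.6/125.3 = 0.1245.
Step 6 — Type: Im(Z) = 124.3 ⇒ lagging (phase φ = 82.8°).

PF = 0.1245 (lagging, φ = 82.8°)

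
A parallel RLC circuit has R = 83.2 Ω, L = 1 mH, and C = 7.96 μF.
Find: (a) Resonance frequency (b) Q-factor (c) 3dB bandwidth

Step 1 — Resonance: ω₀ = 1/√(LC) = 1/√(0.001·7.96e-06) = 1.121e+04 rad/s.
Step 2 — f₀ = ω₀/(2π) = 1784 Hz.
Step 3 — Parallel Q: Q = R/(ω₀L) = 83.2/(1.121e+04·0.001) = 7.423.
Step 4 — Bandwidth: Δω = ω₀/Q = 1510 rad/s; BW = Δω/(2π) = 240.3 Hz.

(a) f₀ = 1784 Hz  (b) Q = 7.423  (c) BW = 240.3 Hz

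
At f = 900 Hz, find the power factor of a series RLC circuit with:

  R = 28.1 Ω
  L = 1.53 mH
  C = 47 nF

Step 1 — Angular frequency: ω = 2π·f = 2π·900 = 5655 rad/s.
Step 2 — Component impedances:
  R: Z = R = 28.1 Ω
  L: Z = jωL = j·5655·0.00153 = 0 + j8.652 Ω
  C: Z = 1/(jωC) = -j/(ω·C) = 0 - j3763 Ω
Step 3 — Series combination: Z_total = R + L + C = 28.1 - j3754 Ω = 3754∠-89.6° Ω.
Step 4 — Power factor: PF = cos(φ) = Re(Z)/|Z| = 28.1/3754 = 0.007485.
Step 5 — Type: Im(Z) = -3754 ⇒ leading (phase φ = -89.6°).

PF = 0.007485 (leading, φ = -89.6°)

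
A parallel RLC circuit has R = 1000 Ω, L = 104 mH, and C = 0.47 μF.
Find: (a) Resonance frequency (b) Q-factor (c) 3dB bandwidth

Step 1 — Resonance: ω₀ = 1/√(LC) = 1/√(0.104·4.7e-07) = 4523 rad/s.
Step 2 — f₀ = ω₀/(2π) = 719.9 Hz.
Step 3 — Parallel Q: Q = R/(ω₀L) = 1000/(4523·0.104) = 2.126.
Step 4 — Bandwidth: Δω = ω₀/Q = 2128 rad/s; BW = Δω/(2π) = 338.6 Hz.

(a) f₀ = 719.9 Hz  (b) Q = 2.126  (c) BW = 338.6 Hz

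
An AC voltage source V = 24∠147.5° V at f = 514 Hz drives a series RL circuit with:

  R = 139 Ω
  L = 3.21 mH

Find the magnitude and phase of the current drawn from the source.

Step 1 — Angular frequency: ω = 2π·f = 2π·514 = 3230 rad/s.
Step 2 — Component impedances:
  R: Z = R = 139 Ω
  L: Z = jωL = j·3230·0.00321 = 0 + j10.37 Ω
Step 3 — Series combination: Z_total = R + L = 139 + j10.37 Ω = 139.4∠4.3° Ω.
Step 4 — Source phasor: V = 24∠147.5° V = -20.24 + j12.9 V.
Step 5 — Ohm's law: I = V / Z_total = (-20.24 + j12.9) / (139 + j10.37) = -0.1379 + j0.1031 A.
Step 6 — Convert to polar: |I| = 0.1722 A, ∠I = 143.2°.

I = 0.1722∠143.2° A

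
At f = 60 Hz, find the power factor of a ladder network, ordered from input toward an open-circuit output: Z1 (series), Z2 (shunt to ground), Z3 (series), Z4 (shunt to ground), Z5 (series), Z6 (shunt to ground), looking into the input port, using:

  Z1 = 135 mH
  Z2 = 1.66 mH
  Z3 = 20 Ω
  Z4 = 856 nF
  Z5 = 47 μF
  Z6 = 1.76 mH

Step 1 — Angular frequency: ω = 2π·f = 2π·60 = 377 rad/s.
Step 2 — Component impedances:
  Z1: Z = jωL = j·377·0.135 = 0 + j50.89 Ω
  Z2: Z = jωL = j·377·0.00166 = 0 + j0.6258 Ω
  Z3: Z = R = 20 Ω
  Z4: Z = 1/(jωC) = -j/(ω·C) = 0 - j3099 Ω
  Z5: Z = 1/(jωC) = -j/(ω·C) = 0 - j56.44 Ω
  Z6: Z = jωL = j·377·0.00176 = 0 + j0.6635 Ω
Step 3 — Ladder network (open output): work backward from the far end, alternating series and parallel combinations. Z_in = 0.00235 + j51.53 Ω = 51.53∠90.0° Ω.
Step 4 — Power factor: PF = cos(φ) = Re(Z)/|Z| = 0.00235/51.53 = 4.56e-05.
Step 5 — Type: Im(Z) = 51.53 ⇒ lagging (phase φ = 90.0°).

PF = 4.56e-05 (lagging, φ = 90.0°)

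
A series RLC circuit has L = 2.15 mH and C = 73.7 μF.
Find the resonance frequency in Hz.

Step 1 — Resonance condition Im(Z)=0 gives ω₀ = 1/√(LC).
Step 2 — ω₀ = 1/√(0.00215·7.37e-05) = 2512 rad/s.
Step 3 — f₀ = ω₀/(2π) = 399.8 Hz.

f₀ = 399.8 Hz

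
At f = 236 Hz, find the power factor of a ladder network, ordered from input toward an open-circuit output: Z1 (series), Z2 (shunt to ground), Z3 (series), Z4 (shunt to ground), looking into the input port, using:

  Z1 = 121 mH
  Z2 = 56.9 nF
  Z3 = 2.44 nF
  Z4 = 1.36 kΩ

Step 1 — Angular frequency: ω = 2π·f = 2π·236 = 1483 rad/s.
Step 2 — Component impedances:
  Z1: Z = jωL = j·1483·0.121 = 0 + j179.4 Ω
  Z2: Z = 1/(jωC) = -j/(ω·C) = 0 - j1.185e+04 Ω
  Z3: Z = 1/(jωC) = -j/(ω·C) = 0 - j2.764e+05 Ω
  Z4: Z = R = 1360 Ω
Step 3 — Ladder network (open output): work backward from the far end, alternating series and parallel combinations. Z_in = 2.299 - j1.119e+04 Ω = 1.119e+04∠-90.0° Ω.
Step 4 — Power factor: PF = cos(φ) = Re(Z)/|Z| = 2.2994/11185 = 0.0002056.
Step 5 — Type: Im(Z) = -1.119e+04 ⇒ leading (phase φ = -90.0°).

PF = 0.0002056 (leading, φ = -90.0°)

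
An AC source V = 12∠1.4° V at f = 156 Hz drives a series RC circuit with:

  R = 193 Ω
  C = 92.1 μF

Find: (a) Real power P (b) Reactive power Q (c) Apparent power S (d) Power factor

Step 1 — Angular frequency: ω = 2π·f = 2π·156 = 980.2 rad/s.
Step 2 — Component impedances:
  R: Z = R = 193 Ω
  C: Z = 1/(jωC) = -j/(ω·C) = 0 - j11.08 Ω
Step 3 — Series combination: Z_total = R + C = 193 - j11.08 Ω = 193.3∠-3.3° Ω.
Step 4 — Source phasor: V = 12∠1.4° V = 12 + j0.2932 V.
Step 5 — Current: I = V / Z = 0.06187 + j0.00507 A = 0.06207∠4.7° A.
Step 6 — Complex power: S = V·I* = 0.7437 - j0.04268 VA.
Step 7 — Real power: P = Re(S) = 0.7437 W.
Step 8 — Reactive power: Q = Im(S) = -0.04268 VAR.
Step 9 — Apparent power: |S| = 0.7449 VA.
Step 10 — Power factor: PF = P/|S| = 0.9984 (leading).

(a) P = 0.7437 W  (b) Q = -0.04268 VAR  (c) S = 0.7449 VA  (d) PF = 0.9984 (leading)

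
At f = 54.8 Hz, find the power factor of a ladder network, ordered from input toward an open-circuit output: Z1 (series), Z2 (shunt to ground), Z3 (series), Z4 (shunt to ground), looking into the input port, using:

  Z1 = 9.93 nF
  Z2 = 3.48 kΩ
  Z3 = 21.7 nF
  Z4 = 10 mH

Step 1 — Angular frequency: ω = 2π·f = 2π·54.8 = 344.3 rad/s.
Step 2 — Component impedances:
  Z1: Z = 1/(jωC) = -j/(ω·C) = 0 - j2.925e+05 Ω
  Z2: Z = R = 3480 Ω
  Z3: Z = 1/(jωC) = -j/(ω·C) = 0 - j1.338e+05 Ω
  Z4: Z = jωL = j·344.3·0.01 = 0 + j3.443 Ω
Step 3 — Ladder network (open output): work backward from the far end, alternating series and parallel combinations. Z_in = 3478 - j2.926e+05 Ω = 2.926e+05∠-89.3° Ω.
Step 4 — Power factor: PF = cos(φ) = Re(Z)/|Z| = 3478/2.926e+05 = 0.01189.
Step 5 — Type: Im(Z) = -2.926e+05 ⇒ leading (phase φ = -89.3°).

PF = 0.01189 (leading, φ = -89.3°)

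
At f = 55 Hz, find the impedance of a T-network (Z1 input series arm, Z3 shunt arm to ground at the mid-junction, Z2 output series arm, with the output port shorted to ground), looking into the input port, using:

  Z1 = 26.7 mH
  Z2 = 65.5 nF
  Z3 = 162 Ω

Step 1 — Angular frequency: ω = 2π·f = 2π·55 = 345.6 rad/s.
Step 2 — Component impedances:
  Z1: Z = jωL = j·345.6·0.0267 = 0 + j9.227 Ω
  Z2: Z = 1/(jωC) = -j/(ω·C) = 0 - j4.418e+04 Ω
  Z3: Z = R = 162 Ω
Step 3 — With the output port shorted to ground, the output series arm Z2 runs from the junction to ground; the shunt arm Z3 also runs from the junction to ground. They appear in parallel: Z3 || Z2 = 162 - j0.594 Ω.
Step 4 — Series with input arm Z1: Z_in = Z1 + (Z3 || Z2) = 162 + j8.633 Ω = 162.2∠3.1° Ω.

Z = 162 + j8.633 Ω = 162.2∠3.1° Ω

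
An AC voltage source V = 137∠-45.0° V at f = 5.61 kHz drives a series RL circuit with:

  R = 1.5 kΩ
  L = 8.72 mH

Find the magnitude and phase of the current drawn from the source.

Step 1 — Angular frequency: ω = 2π·f = 2π·5610 = 3.525e+04 rad/s.
Step 2 — Component impedances:
  R: Z = R = 1500 Ω
  L: Z = jωL = j·3.525e+04·0.00872 = 0 + j307.4 Ω
Step 3 — Series combination: Z_total = R + L = 1500 + j307.4 Ω = 1531∠11.6° Ω.
Step 4 — Source phasor: V = 137∠-45.0° V = 96.87 - j96.87 V.
Step 5 — Ohm's law: I = V / Z_total = (96.87 - j96.87) / (1500 + j307.4) = 0.04928 - j0.07468 A.
Step 6 — Convert to polar: |I| = 0.08947 A, ∠I = -56.6°.

I = 0.08947∠-56.6° A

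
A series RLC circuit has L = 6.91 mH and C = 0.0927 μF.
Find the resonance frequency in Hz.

Step 1 — Resonance condition Im(Z)=0 gives ω₀ = 1/√(LC).
Step 2 — ω₀ = 1/√(0.00691·9.27e-08) = 3.951e+04 rad/s.
Step 3 — f₀ = ω₀/(2π) = 6288 Hz.

f₀ = 6288 Hz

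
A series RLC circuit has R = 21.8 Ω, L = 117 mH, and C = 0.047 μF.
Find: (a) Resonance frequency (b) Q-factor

Step 1 — Resonance condition Im(Z)=0 gives ω₀ = 1/√(LC).
Step 2 — ω₀ = 1/√(0.117·4.7e-08) = 1.349e+04 rad/s.
Step 3 — f₀ = ω₀/(2π) = 2146 Hz.
Step 4 — Series Q: Q = ω₀L/R = 1.349e+04·0.117/21.8 = 72.37.

(a) f₀ = 2146 Hz  (b) Q = 72.37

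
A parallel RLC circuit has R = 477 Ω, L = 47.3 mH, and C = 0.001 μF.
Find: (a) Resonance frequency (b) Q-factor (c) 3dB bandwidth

Step 1 — Resonance: ω₀ = 1/√(LC) = 1/√(0.0473·1e-09) = 1.454e+05 rad/s.
Step 2 — f₀ = ω₀/(2π) = 2.314e+04 Hz.
Step 3 — Parallel Q: Q = R/(ω₀L) = 477/(1.454e+05·0.0473) = 0.06936.
Step 4 — Bandwidth: Δω = ω₀/Q = 2.096e+06 rad/s; BW = Δω/(2π) = 3.337e+05 Hz.

(a) f₀ = 2.314e+04 Hz  (b) Q = 0.06936  (c) BW = 3.337e+05 Hz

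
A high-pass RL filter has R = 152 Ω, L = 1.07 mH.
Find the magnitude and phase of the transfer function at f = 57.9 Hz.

Step 1 — Angular frequency: ω = 2π·57.9 = 363.8 rad/s.
Step 2 — Transfer function: H(jω) = jωL/(R + jωL).
Step 3 — Numerator jωL = j·0.3893; denominator R + jωL = 152 + j0.3893.
Step 4 — H = 6.558e-06 + j0.002561.
Step 5 — Magnitude: |H| = 0.002561 (-51.8 dB); phase: φ = 89.9°.

|H| = 0.002561 (-51.8 dB), φ = 89.9°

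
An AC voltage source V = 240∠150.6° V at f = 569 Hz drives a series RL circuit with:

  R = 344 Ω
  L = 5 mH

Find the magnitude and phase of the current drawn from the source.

Step 1 — Angular frequency: ω = 2π·f = 2π·569 = 3575 rad/s.
Step 2 — Component impedances:
  R: Z = R = 344 Ω
  L: Z = jωL = j·3575·0.005 = 0 + j17.88 Ω
Step 3 — Series combination: Z_total = R + L = 344 + j17.88 Ω = 344.5∠3.0° Ω.
Step 4 — Source phasor: V = 240∠150.6° V = -209.1 + j117.8 V.
Step 5 — Ohm's law: I = V / Z_total = (-209.1 + j117.8) / (344 + j17.88) = -0.5884 + j0.3731 A.
Step 6 — Convert to polar: |I| = 0.6967 A, ∠I = 147.6°.

I = 0.6967∠147.6° A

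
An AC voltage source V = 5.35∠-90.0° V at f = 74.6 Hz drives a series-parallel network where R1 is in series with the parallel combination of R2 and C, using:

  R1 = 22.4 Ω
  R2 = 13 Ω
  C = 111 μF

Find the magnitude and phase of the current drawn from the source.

Step 1 — Angular frequency: ω = 2π·f = 2π·74.6 = 468.7 rad/s.
Step 2 — Component impedances:
  R1: Z = R = 22.4 Ω
  R2: Z = R = 13 Ω
  C: Z = 1/(jωC) = -j/(ω·C) = 0 - j19.22 Ω
Step 3 — Parallel branch: R2 || C = 1/(1/R2 + 1/C) = 8.92 - j6.033 Ω.
Step 4 — Series with R1: Z_total = R1 + (R2 || C) = 31.32 - j6.033 Ω = 31.9∠-10.9° Ω.
Step 5 — Source phasor: V = 5.35∠-90.0° V = 0 - j5.35 V.
Step 6 — Ohm's law: I = V / Z_total = (0 - j5.35) / (31.32 - j6.033) = 0.03173 - j0.1647 A.
Step 7 — Convert to polar: |I| = 0.1677 A, ∠I = -79.1°.

I = 0.1677∠-79.1° A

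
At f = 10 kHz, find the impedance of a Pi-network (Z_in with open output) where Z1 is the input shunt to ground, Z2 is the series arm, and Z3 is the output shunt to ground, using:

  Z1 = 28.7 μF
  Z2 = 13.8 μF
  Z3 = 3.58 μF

Step 1 — Angular frequency: ω = 2π·f = 2π·1e+04 = 6.283e+04 rad/s.
Step 2 — Component impedances:
  Z1: Z = 1/(jωC) = -j/(ω·C) = 0 - j0.5545 Ω
  Z2: Z = 1/(jωC) = -j/(ω·C) = 0 - j1.153 Ω
  Z3: Z = 1/(jωC) = -j/(ω·C) = 0 - j4.446 Ω
Step 3 — With open output, the series arm Z2 and the output shunt Z3 appear in series to ground: Z2 + Z3 = 0 - j5.599 Ω.
Step 4 — Parallel with input shunt Z1: Z_in = Z1 || (Z2 + Z3) = 0 - j0.5046 Ω = 0.5046∠-90.0° Ω.

Z = 0 - j0.5046 Ω = 0.5046∠-90.0° Ω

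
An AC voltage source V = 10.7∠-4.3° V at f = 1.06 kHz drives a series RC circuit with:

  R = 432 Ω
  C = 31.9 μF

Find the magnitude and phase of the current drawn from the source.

Step 1 — Angular frequency: ω = 2π·f = 2π·1060 = 6660 rad/s.
Step 2 — Component impedances:
  R: Z = R = 432 Ω
  C: Z = 1/(jωC) = -j/(ω·C) = 0 - j4.707 Ω
Step 3 — Series combination: Z_total = R + C = 432 - j4.707 Ω = 432∠-0.6° Ω.
Step 4 — Source phasor: V = 10.7∠-4.3° V = 10.67 - j0.8023 V.
Step 5 — Ohm's law: I = V / Z_total = (10.67 - j0.8023) / (432 - j4.707) = 0.02472 - j0.001588 A.
Step 6 — Convert to polar: |I| = 0.02477 A, ∠I = -3.7°.

I = 0.02477∠-3.7° A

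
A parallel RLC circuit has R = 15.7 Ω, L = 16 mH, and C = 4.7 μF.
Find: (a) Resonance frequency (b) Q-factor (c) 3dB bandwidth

Step 1 — Resonance: ω₀ = 1/√(LC) = 1/√(0.016·4.7e-06) = 3647 rad/s.
Step 2 — f₀ = ω₀/(2π) = 580.4 Hz.
Step 3 — Parallel Q: Q = R/(ω₀L) = 15.7/(3647·0.016) = 0.2691.
Step 4 — Bandwidth: Δω = ω₀/Q = 1.355e+04 rad/s; BW = Δω/(2π) = 2157 Hz.

(a) f₀ = 580.4 Hz  (b) Q = 0.2691  (c) BW = 2157 Hz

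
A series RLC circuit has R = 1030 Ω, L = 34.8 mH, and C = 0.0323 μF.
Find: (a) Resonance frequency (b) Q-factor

Step 1 — Resonance condition Im(Z)=0 gives ω₀ = 1/√(LC).
Step 2 — ω₀ = 1/√(0.0348·3.23e-08) = 2.983e+04 rad/s.
Step 3 — f₀ = ω₀/(2π) = 4747 Hz.
Step 4 — Series Q: Q = ω₀L/R = 2.983e+04·0.0348/1030 = 1.008.

(a) f₀ = 4747 Hz  (b) Q = 1.008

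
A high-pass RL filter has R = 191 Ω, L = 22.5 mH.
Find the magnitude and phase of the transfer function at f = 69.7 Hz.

Step 1 — Angular frequency: ω = 2π·69.7 = 437.9 rad/s.
Step 2 — Transfer function: H(jω) = jωL/(R + jωL).
Step 3 — Numerator jωL = j·9.854; denominator R + jωL = 191 + j9.854.
Step 4 — H = 0.002654 + j0.05145.
Step 5 — Magnitude: |H| = 0.05152 (-25.8 dB); phase: φ = 87.0°.

|H| = 0.05152 (-25.8 dB), φ = 87.0°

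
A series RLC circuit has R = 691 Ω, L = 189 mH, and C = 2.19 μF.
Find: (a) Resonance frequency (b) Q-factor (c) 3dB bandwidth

Step 1 — Resonance condition Im(Z)=0 gives ω₀ = 1/√(LC).
Step 2 — ω₀ = 1/√(0.189·2.19e-06) = 1554 rad/s.
Step 3 — f₀ = ω₀/(2π) = 247.4 Hz.
Step 4 — Series Q: Q = ω₀L/R = 1554·0.189/691 = 0.4251.
Step 5 — 3dB bandwidth: Δω = ω₀/Q = 3656 rad/s; BW = Δω/(2π) = 581.9 Hz.

(a) f₀ = 247.4 Hz  (b) Q = 0.4251  (c) BW = 581.9 Hz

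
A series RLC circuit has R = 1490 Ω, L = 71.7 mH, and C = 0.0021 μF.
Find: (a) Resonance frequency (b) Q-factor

Step 1 — Resonance condition Im(Z)=0 gives ω₀ = 1/√(LC).
Step 2 — ω₀ = 1/√(0.0717·2.1e-09) = 8.149e+04 rad/s.
Step 3 — f₀ = ω₀/(2π) = 1.297e+04 Hz.
Step 4 — Series Q: Q = ω₀L/R = 8.149e+04·0.0717/1490 = 3.922.

(a) f₀ = 1.297e+04 Hz  (b) Q = 3.922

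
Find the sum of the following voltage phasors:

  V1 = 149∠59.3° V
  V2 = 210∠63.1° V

Step 1 — Convert each phasor to rectangular form:
  V1 = 149·(cos(59.3°) + j·sin(59.3°)) = 76.07 + j128.1 V
  V2 = 210·(cos(63.1°) + j·sin(63.1°)) = 95.01 + j187.3 V
Step 2 — Sum components: V_total = 171.1 + j315.4 V.
Step 3 — Convert to polar: |V_total| = 358.8 V, ∠V_total = 61.5°.

V_total = 358.8∠61.5° V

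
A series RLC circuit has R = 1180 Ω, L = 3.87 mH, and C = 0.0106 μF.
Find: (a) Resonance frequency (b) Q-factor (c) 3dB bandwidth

Step 1 — Resonance: ω₀ = 1/√(LC) = 1/√(0.00387·1.06e-08) = 1.561e+05 rad/s.
Step 2 — f₀ = ω₀/(2π) = 2.485e+04 Hz.
Step 3 — Series Q: Q = ω₀L/R = 1.561e+05·0.00387/1180 = 0.5121.
Step 4 — Bandwidth: Δω = ω₀/Q = 3.049e+05 rad/s; BW = Δω/(2π) = 4.853e+04 Hz.

(a) f₀ = 2.485e+04 Hz  (b) Q = 0.5121  (c) BW = 4.853e+04 Hz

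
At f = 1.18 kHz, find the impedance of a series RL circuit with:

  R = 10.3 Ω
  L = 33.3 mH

Step 1 — Angular frequency: ω = 2π·f = 2π·1180 = 7414 rad/s.
Step 2 — Component impedances:
  R: Z = R = 10.3 Ω
  L: Z = jωL = j·7414·0.0333 = 0 + j246.9 Ω
Step 3 — Series combination: Z_total = R + L = 10.3 + j246.9 Ω = 247.1∠87.6° Ω.

Z = 10.3 + j246.9 Ω = 247.1∠87.6° Ω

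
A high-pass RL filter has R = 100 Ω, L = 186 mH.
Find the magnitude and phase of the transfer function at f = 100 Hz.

Step 1 — Angular frequency: ω = 2π·100 = 628.3 rad/s.
Step 2 — Transfer function: H(jω) = jωL/(R + jωL).
Step 3 — Numerator jωL = j·116.9; denominator R + jωL = 100 + j116.9.
Step 4 — H = 0.5773 + j0.494.
Step 5 — Magnitude: |H| = 0.7598 (-2.4 dB); phase: φ = 40.6°.

|H| = 0.7598 (-2.4 dB), φ = 40.6°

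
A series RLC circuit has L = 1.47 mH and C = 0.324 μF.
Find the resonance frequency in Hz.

Step 1 — Resonance condition Im(Z)=0 gives ω₀ = 1/√(LC).
Step 2 — ω₀ = 1/√(0.00147·3.24e-07) = 4.582e+04 rad/s.
Step 3 — f₀ = ω₀/(2π) = 7293 Hz.

f₀ = 7293 Hz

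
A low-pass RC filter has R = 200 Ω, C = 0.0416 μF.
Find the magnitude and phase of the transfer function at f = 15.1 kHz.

Step 1 — Angular frequency: ω = 2π·1.51e+04 = 9.488e+04 rad/s.
Step 2 — Transfer function: H(jω) = 1/(1 + jωRC).
Step 3 — Denominator: 1 + jωRC = 1 + j·9.488e+04·200·4.16e-08 = 1 + j0.7894.
Step 4 — H = 0.6161 - j0.4863.
Step 5 — Magnitude: |H| = 0.7849 (-2.1 dB); phase: φ = -38.3°.

|H| = 0.7849 (-2.1 dB), φ = -38.3°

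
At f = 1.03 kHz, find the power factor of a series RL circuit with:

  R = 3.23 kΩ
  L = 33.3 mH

Step 1 — Angular frequency: ω = 2π·f = 2π·1030 = 6472 rad/s.
Step 2 — Component impedances:
  R: Z = R = 3230 Ω
  L: Z = jωL = j·6472·0.0333 = 0 + j215.5 Ω
Step 3 — Series combination: Z_total = R + L = 3230 + j215.5 Ω = 3237∠3.8° Ω.
Step 4 — Power factor: PF = cos(φ) = Re(Z)/|Z| = 3230/3237 = 0.9978.
Step 5 — Type: Im(Z) = 215.5 ⇒ lagging (phase φ = 3.8°).

PF = 0.9978 (lagging, φ = 3.8°)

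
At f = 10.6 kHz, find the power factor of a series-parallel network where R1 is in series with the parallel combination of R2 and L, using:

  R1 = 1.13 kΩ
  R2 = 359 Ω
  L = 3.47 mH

Step 1 — Angular frequency: ω = 2π·f = 2π·1.06e+04 = 6.66e+04 rad/s.
Step 2 — Component impedances:
  R1: Z = R = 1130 Ω
  R2: Z = R = 359 Ω
  L: Z = jωL = j·6.66e+04·0.00347 = 0 + j231.1 Ω
Step 3 — Parallel branch: R2 || L = 1/(1/R2 + 1/L) = 105.2 + j163.4 Ω.
Step 4 — Series with R1: Z_total = R1 + (R2 || L) = 1235 + j163.4 Ω = 1246∠7.5° Ω.
Step 5 — Power factor: PF = cos(φ) = Re(Z)/|Z| = 1235.2/1245.9 = 0.9914.
Step 6 — Type: Im(Z) = 163.4 ⇒ lagging (phase φ = 7.5°).

PF = 0.9914 (lagging, φ = 7.5°)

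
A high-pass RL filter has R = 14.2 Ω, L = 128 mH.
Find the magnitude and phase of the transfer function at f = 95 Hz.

Step 1 — Angular frequency: ω = 2π·95 = 596.9 rad/s.
Step 2 — Transfer function: H(jω) = jωL/(R + jωL).
Step 3 — Numerator jωL = j·76.4; denominator R + jωL = 14.2 + j76.4.
Step 4 — H = 0.9666 + j0.1796.
Step 5 — Magnitude: |H| = 0.9832 (-0.1 dB); phase: φ = 10.5°.

|H| = 0.9832 (-0.1 dB), φ = 10.5°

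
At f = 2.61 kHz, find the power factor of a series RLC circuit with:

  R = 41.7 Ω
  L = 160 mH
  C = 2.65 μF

Step 1 — Angular frequency: ω = 2π·f = 2π·2610 = 1.64e+04 rad/s.
Step 2 — Component impedances:
  R: Z = R = 41.7 Ω
  L: Z = jωL = j·1.64e+04·0.16 = 0 + j2624 Ω
  C: Z = 1/(jωC) = -j/(ω·C) = 0 - j23.01 Ω
Step 3 — Series combination: Z_total = R + L + C = 41.7 + j2601 Ω = 2601∠89.1° Ω.
Step 4 — Power factor: PF = cos(φ) = Re(Z)/|Z| = 41.7/2601 = 0.01603.
Step 5 — Type: Im(Z) = 2601 ⇒ lagging (phase φ = 89.1°).

PF = 0.01603 (lagging, φ = 89.1°)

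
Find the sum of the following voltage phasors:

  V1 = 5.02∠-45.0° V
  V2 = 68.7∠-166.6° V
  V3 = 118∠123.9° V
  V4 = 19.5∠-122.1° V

Step 1 — Convert each phasor to rectangular form:
  V1 = 5.02·(cos(-45.0°) + j·sin(-45.0°)) = 3.55 - j3.55 V
  V2 = 68.7·(cos(-166.6°) + j·sin(-166.6°)) = -66.83 - j15.92 V
  V3 = 118·(cos(123.9°) + j·sin(123.9°)) = -65.81 + j97.94 V
  V4 = 19.5·(cos(-122.1°) + j·sin(-122.1°)) = -10.36 - j16.52 V
Step 2 — Sum components: V_total = -139.5 + j61.95 V.
Step 3 — Convert to polar: |V_total| = 152.6 V, ∠V_total = 156.0°.

V_total = 152.6∠156.0° V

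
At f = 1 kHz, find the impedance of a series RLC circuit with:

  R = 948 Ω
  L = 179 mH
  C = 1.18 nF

Step 1 — Angular frequency: ω = 2π·f = 2π·1000 = 6283 rad/s.
Step 2 — Component impedances:
  R: Z = R = 948 Ω
  L: Z = jωL = j·6283·0.179 = 0 + j1125 Ω
  C: Z = 1/(jωC) = -j/(ω·C) = 0 - j1.349e+05 Ω
Step 3 — Series combination: Z_total = R + L + C = 948 - j1.338e+05 Ω = 1.338e+05∠-89.6° Ω.

Z = 948 - j1.338e+05 Ω = 1.338e+05∠-89.6° Ω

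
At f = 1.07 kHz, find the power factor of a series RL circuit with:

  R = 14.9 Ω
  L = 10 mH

Step 1 — Angular frequency: ω = 2π·f = 2π·1070 = 6723 rad/s.
Step 2 — Component impedances:
  R: Z = R = 14.9 Ω
  L: Z = jωL = j·6723·0.01 = 0 + j67.23 Ω
Step 3 — Series combination: Z_total = R + L = 14.9 + j67.23 Ω = 68.86∠77.5° Ω.
Step 4 — Power factor: PF = cos(φ) = Re(Z)/|Z| = 14.9/68.86 = 0.2164.
Step 5 — Type: Im(Z) = 67.23 ⇒ lagging (phase φ = 77.5°).

PF = 0.2164 (lagging, φ = 77.5°)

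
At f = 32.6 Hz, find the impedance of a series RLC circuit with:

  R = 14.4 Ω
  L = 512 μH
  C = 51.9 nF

Step 1 — Angular frequency: ω = 2π·f = 2π·32.6 = 204.8 rad/s.
Step 2 — Component impedances:
  R: Z = R = 14.4 Ω
  L: Z = jωL = j·204.8·0.000512 = 0 + j0.1049 Ω
  C: Z = 1/(jωC) = -j/(ω·C) = 0 - j9.407e+04 Ω
Step 3 — Series combination: Z_total = R + L + C = 14.4 - j9.407e+04 Ω = 9.407e+04∠-90.0° Ω.

Z = 14.4 - j9.407e+04 Ω = 9.407e+04∠-90.0° Ω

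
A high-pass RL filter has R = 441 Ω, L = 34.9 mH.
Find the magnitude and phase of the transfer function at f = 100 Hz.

Step 1 — Angular frequency: ω = 2π·100 = 628.3 rad/s.
Step 2 — Transfer function: H(jω) = jωL/(R + jωL).
Step 3 — Numerator jωL = j·21.93; denominator R + jωL = 441 + j21.93.
Step 4 — H = 0.002466 + j0.0496.
Step 5 — Magnitude: |H| = 0.04966 (-26.1 dB); phase: φ = 87.2°.

|H| = 0.04966 (-26.1 dB), φ = 87.2°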